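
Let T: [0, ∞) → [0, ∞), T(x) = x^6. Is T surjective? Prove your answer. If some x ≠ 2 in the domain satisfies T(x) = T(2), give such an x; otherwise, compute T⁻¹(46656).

For any y ∈ [0, ∞), x = y^{1/6} ∈ [0, ∞) gives T(x) = y, so T is surjective.
Since x ↦ x^6 is strictly increasing on [0, ∞), it is injective there, so no x ≠ 2 in the domain has T(x) = T(2). We therefore compute T⁻¹(46656) = 46656^{1/6} = 6 (indeed 6^6 = 46656).

6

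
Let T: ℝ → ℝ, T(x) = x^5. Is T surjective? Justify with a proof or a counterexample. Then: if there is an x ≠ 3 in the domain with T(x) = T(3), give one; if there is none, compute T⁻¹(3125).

5

For any y ∈ ℝ, x = y^{1/5} ∈ ℝ gives T(x) = y, so T is surjective.
Since x ↦ x^5 is strictly increasing on ℝ, it is injective there, so no x ≠ 3 in the domain has T(x) = T(3). We therefore compute T⁻¹(3125) = 3125^{1/5} = 5 (indeed 5^5 = 3125).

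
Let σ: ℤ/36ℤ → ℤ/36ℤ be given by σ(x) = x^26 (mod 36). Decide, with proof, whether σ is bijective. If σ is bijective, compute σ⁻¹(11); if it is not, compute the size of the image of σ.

σ(0) = 0^26 = 0.
σ(6): Repeated squaring mod 36: 6^1 ≡ 6, 6^2 ≡ 6² = 36 ≡ 0, 6^4 ≡ 0² = 0, 6^8 ≡ 0² = 0, 6^16 ≡ 0² = 0. Since 26 = 16 + 8 + 2, 6^26 ≡ 0·0·0: 0·0 = 0, then 0·0 = 0. So 6^26 ≡ 0 (mod 36).
So σ(0) = σ(6) = 0 while 0 ≠ 6, so σ is not injective, hence not bijective.
Since σ is not bijective, we determine |image(σ)|. Computing x^26 mod 36 for each x (by repeated squaring, reducing mod 36 at every step), the values σ(0), σ(1), …, σ(35) are: 0, 1, 4, 9, 16, 25, 0, 13, 28, 9, 28, 13, 0, 25, 16, 9, 4, 1, 0, 1, 4, 9, 16, 25, 0, 13, 28, 9, 28, 13, 0, 25, 16, 9, 4, 1.
The distinct values are {0, 1, 4, 9, 13, 16, 25, 28}; there are 8 of them.

8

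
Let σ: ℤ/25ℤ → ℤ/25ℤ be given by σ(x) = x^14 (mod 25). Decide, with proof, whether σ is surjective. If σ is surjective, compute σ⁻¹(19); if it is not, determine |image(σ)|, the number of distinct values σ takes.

σ(0) = 0^14 = 0.
σ(5): Repeated squaring mod 25: 5^1 ≡ 5, 5^2 ≡ 5² = 25 ≡ 0, 5^4 ≡ 0² = 0, 5^8 ≡ 0² = 0. Since 14 = 8 + 4 + 2, 5^14 ≡ 0·0·0: 0·0 = 0, then 0·0 = 0. So 5^14 ≡ 0 (mod 25).
So σ(0) = σ(5) = 0 while 0 ≠ 5, so σ is not injective.
A non-injective map from the 25-element set ℤ/25ℤ to itself takes at most 24 distinct values, so it cannot be surjective. So σ is not surjective.
Since σ is not surjective, we determine |image(σ)|. Computing x^14 mod 25 for each x (by repeated squaring, reducing mod 25 at every step), the values σ(0), σ(1), …, σ(24) are: 0, 1, 9, 19, 6, 0, 21, 24, 4, 11, 0, 16, 14, 14, 16, 0, 11, 4, 24, 21, 0, 6, 19, 9, 1.
The distinct values are {0, 1, 4, 6, 9, 11, 14, 16, 19, 21, 24}; there are 11 of them.

11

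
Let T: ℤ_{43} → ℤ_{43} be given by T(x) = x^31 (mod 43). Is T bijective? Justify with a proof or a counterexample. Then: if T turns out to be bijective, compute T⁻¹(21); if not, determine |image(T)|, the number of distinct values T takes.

Since 43 is prime, the nonzero elements of ℤ_{43} form a cyclic group of order 42.
As gcd(31, 42) = 1, raising to the 31st power is a bijection on this group: if s^31 ≡ t^31 then (st^{−1})^31 = 1, and the only element of order dividing gcd(31, 42) = 1 is 1, so s = t.
With T(0) = 0 this makes T injective on all of ℤ_{43}, hence bijective (finite equal-size domain and codomain). In particular T is bijective.
Since T is bijective, we find the preimage of 21. The inverse of x ↦ x^31 on (ℤ_{43})^× is x ↦ x^19, because 31·19 = 589 = 14·42 + 1 ≡ 1 (mod 42) and x^{42} = 1 for x ≠ 0 (Fermat). So T⁻¹(21) = 21^19 mod 43.
Repeated squaring mod 43: 21^1 ≡ 21, 21^2 ≡ 21² = 441 ≡ 11, 21^4 ≡ 11² = 121 ≡ 35, 21^8 ≡ 35² = 1225 ≡ 21, 21^16 ≡ 21² = 441 ≡ 11. Since 19 = 16 + 2 + 1, 21^19 ≡ 11·11·21: 11·11 = 121 ≡ 35, then 35·21 = 735 ≡ 4. So 21^19 ≡ 4 (mod 43).
Hence T⁻¹(21) = 4.

4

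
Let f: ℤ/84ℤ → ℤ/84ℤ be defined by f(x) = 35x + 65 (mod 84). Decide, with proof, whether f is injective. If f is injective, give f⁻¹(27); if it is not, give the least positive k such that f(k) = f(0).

12

Recall: injectivity means: for all s, t in the domain, f(s) = f(t) implies s = t.
We have gcd(35, 84) = 7 > 1. Taking s = 0 and t = 12: f(0) = 65 and f(12) = 35·12 + 65 = 485 ≡ 65 (mod 84).
So f(0) = f(12) while 0 ≠ 12, thus f is not injective.
Since f is not injective, we find the least positive k with f(k) = f(0): this means 35k ≡ 0 (mod 84), i.e. 84 ∣ 35k. Since gcd(35, 84) = 7, dividing through by 7 this holds exactly when 12 ∣ 5k, and as gcd(5, 12) = 1, exactly when 12 ∣ k.
The smallest positive such k is 12.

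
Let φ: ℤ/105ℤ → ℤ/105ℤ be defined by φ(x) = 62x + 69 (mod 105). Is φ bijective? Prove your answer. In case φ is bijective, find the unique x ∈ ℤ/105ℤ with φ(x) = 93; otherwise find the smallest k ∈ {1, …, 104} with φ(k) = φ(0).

Suppose φ(u) = φ(v) in ℤ/105ℤ. Then 62u + 69 ≡ 62v + 69 (mod 105), hence 62(u − v) ≡ 0 (mod 105).
Since gcd(62, 105) = 1, 62 is invertible modulo 105, therefore u − v ≡ 0 (mod 105), i.e. u = v.
We now compute 62⁻¹ mod 105 explicitly. Euclid's algorithm: 105 = 1·62 + 43, 62 = 1·43 + 19, 43 = 2·19 + 5, 19 = 3·5 + 4, 5 = 1·4 + 1; back-substituting gives 1 = 83·62 − 49·105, so 62⁻¹ ≡ 83 (mod 105).
Then y ↦ 83(y − 69) is a two-sided inverse to φ, so every y ∈ ℤ/105ℤ has a preimage.
Thus φ is bijective.
Since φ is bijective, we find φ⁻¹(93): we need 62x ≡ 93 − 69 ≡ 24 (mod 105). Using 62⁻¹ = 83: x ≡ 83·24 = 1992 = 18·105 + 102, so x = 102.
Check: φ(102) = 62·102 + 69 = 6393 = 60·105 + 93 ≡ 93 (mod 105).

102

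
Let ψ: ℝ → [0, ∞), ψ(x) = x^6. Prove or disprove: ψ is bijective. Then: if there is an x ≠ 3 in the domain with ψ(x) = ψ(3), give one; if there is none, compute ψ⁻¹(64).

-3

ψ(3) = 729 = (−3)^6 = ψ(−3) (since 6 is even), with 3 ≠ −3. So ψ is not injective, hence not bijective.
For the follow-up, such an x exists: taking x = −3 ∈ ℝ gives ψ(−3) = 729 = ψ(3) with −3 ≠ 3.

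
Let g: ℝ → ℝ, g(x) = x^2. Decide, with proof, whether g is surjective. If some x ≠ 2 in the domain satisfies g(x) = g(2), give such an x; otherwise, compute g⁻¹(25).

-2

Since 2 is even, x^2 ≥ 0 for all x ∈ ℝ, so −1 ∈ ℝ has no preimage. Hence g is not surjective.
For the follow-up, such an x exists: taking x = −2 ∈ ℝ gives g(−2) = 4 = g(2) with −2 ≠ 2.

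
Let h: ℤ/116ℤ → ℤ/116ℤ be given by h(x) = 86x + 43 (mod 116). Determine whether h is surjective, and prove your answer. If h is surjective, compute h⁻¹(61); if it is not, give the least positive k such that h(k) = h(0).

58

Recall: h is surjective if every y in the codomain equals h(x) for some x in the domain.
Since gcd(86, 116) = 2, we have 86x ≡ 0 (mod 2) for all x, so h(x) ≡ 1 (mod 2).
But 0 ≢ 1 (mod 2), so 0 ∈ ℤ/116ℤ has no preimage. So h is not surjective.
Since h is not surjective, we find the least positive k with h(k) = h(0): this means 86k ≡ 0 (mod 116), i.e. 116 ∣ 86k. Since gcd(86, 116) = 2, dividing through by 2 this holds exactly when 58 ∣ 43k, and as gcd(43, 58) = 1, exactly when 58 ∣ k.
The smallest positive such k is 58.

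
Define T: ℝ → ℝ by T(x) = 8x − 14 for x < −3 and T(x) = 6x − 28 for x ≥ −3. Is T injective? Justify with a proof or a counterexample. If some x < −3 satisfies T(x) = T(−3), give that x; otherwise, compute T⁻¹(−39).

-4

Both pieces are strictly increasing (slopes 8 and 6), so each is injective on its own interval.
The left piece maps (−∞, −3) onto (−∞, −38); the right piece maps [−3, ∞) onto [−46, ∞).
These images overlap. In particular T(−3) = −46 (right piece), and solving 8x − 14 = −46 on the left piece gives x = −4 < −3.
So T(−4) = T(−3) with −4 ≠ −3, and T is not injective. This x = −4 is the requested value below −3.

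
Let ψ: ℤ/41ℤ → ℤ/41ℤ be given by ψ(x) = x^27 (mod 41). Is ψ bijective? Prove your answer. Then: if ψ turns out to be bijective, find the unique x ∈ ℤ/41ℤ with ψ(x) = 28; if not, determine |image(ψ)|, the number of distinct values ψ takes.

17

Since 41 is prime, the nonzero elements of ℤ/41ℤ form a cyclic group of order 40.
As gcd(27, 40) = 1, raising to the 27th power is a bijection on this group: if x_1^27 ≡ x_2^27 then (x_1x_2^{−1})^27 = 1, and the only element of order dividing gcd(27, 40) = 1 is 1, so x_1 = x_2.
With ψ(0) = 0 this makes ψ injective on all of ℤ/41ℤ, hence bijective (finite equal-size domain and codomain). In particular ψ is bijective.
Since ψ is bijective, we find the preimage of 28. The inverse of x ↦ x^27 on (ℤ/41ℤ)^× is x ↦ x^3, because 27·3 = 81 = 2·40 + 1 ≡ 1 (mod 40) and x^{40} = 1 for x ≠ 0 (Fermat). So ψ⁻¹(28) = 28^3 mod 41.
Repeated squaring mod 41: 28^1 ≡ 28, 28^2 ≡ 28² = 784 ≡ 5. Since 3 = 2 + 1, 28^3 ≡ 5·28: 5·28 = 140 ≡ 17. So 28^3 ≡ 17 (mod 41).
Hence ψ⁻¹(28) = 17.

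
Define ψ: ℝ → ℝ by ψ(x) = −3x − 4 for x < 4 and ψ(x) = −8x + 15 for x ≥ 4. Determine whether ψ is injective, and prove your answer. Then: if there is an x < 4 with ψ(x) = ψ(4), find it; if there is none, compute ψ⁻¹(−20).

35/8

Both pieces are strictly decreasing (slopes −3 and −8), so each is injective on its own interval.
The left piece maps (−∞, 4) onto (−16, ∞); the right piece maps [4, ∞) onto (−∞, −17].
These images are disjoint, so no value is attained by both pieces. So ψ is injective.
Because the two images are disjoint, no x < 4 has ψ(x) = ψ(4), so we compute ψ⁻¹(−20): −20 lies in (−∞, −17], so solve −8x + 15 = −20: x = (−20 − 15)/(−8) = 35/8.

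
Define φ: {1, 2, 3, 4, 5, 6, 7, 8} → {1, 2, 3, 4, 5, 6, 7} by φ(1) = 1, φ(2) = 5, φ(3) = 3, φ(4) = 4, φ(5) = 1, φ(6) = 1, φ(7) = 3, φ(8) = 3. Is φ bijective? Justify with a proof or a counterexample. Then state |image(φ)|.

φ(1) = 1 = φ(5) with 1 ≠ 5, so φ is not injective, hence not bijective.
The image of φ is {1, 3, 4, 5}, which has 4 elements.

4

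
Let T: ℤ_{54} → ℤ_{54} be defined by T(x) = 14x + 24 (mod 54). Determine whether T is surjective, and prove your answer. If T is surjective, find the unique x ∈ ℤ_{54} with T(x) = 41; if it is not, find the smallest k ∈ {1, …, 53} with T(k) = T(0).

27

Recall that T is surjective if every y in the codomain equals T(x) for some x in the domain.
Since gcd(14, 54) = 2, we have 14x ≡ 0 (mod 2) for all x, so T(x) ≡ 0 (mod 2).
But 1 ≢ 0 (mod 2), so 1 ∈ ℤ_{54} has no preimage. So T is not surjective.
Since T is not surjective, we find the least positive k with T(k) = T(0): this means 14k ≡ 0 (mod 54), i.e. 54 ∣ 14k. Since gcd(14, 54) = 2, dividing through by 2 this holds exactly when 27 ∣ 7k, and as gcd(7, 27) = 1, exactly when 27 ∣ k.
The smallest positive such k is 27.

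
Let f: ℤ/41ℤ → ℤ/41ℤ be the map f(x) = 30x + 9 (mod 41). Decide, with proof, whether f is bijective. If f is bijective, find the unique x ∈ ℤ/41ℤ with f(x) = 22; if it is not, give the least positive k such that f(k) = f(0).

10

Recall that f is injective if f(x_1) = f(x_2) implies x_1 = x_2.
If f(x_1) = f(x_2), then 30x_1 ≡ 30x_2 (mod 41). Because gcd(30, 41) = 1, we may cancel 30 to get x_1 ≡ x_2 (mod 41).
We now compute 30⁻¹ mod 41 explicitly. Euclid's algorithm: 41 = 1·30 + 11, 30 = 2·11 + 8, 11 = 1·8 + 3, 8 = 2·3 + 2, 3 = 1·2 + 1; back-substituting gives 1 = 26·30 − 19·41, so 30⁻¹ ≡ 26 (mod 41).
Then y ↦ 26(y − 9) is a two-sided inverse to f, so every y ∈ ℤ/41ℤ has a preimage.
Hence f is bijective.
Since f is bijective, we find f⁻¹(22): we need 30x ≡ 22 − 9 ≡ 13 (mod 41). Using 30⁻¹ = 26: x ≡ 26·13 = 338 = 8·41 + 10, so x = 10.
Check: f(10) = 30·10 + 9 = 309 = 7·41 + 22 ≡ 22 (mod 41).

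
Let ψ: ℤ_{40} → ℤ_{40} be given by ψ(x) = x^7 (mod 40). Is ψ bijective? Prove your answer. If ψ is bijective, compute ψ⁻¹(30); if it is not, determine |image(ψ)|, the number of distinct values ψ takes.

25

ψ(0) = 0^7 = 0.
ψ(10): Repeated squaring mod 40: 10^1 ≡ 10, 10^2 ≡ 10² = 100 ≡ 20, 10^4 ≡ 20² = 400 ≡ 0. Since 7 = 4 + 2 + 1, 10^7 ≡ 0·20·10: 0·20 = 0, then 0·10 = 0. So 10^7 ≡ 0 (mod 40).
So ψ(0) = ψ(10) = 0 while 0 ≠ 10, so ψ is not injective, hence not bijective.
Since ψ is not bijective, we determine |image(ψ)|. Computing x^7 mod 40 for each x (by repeated squaring, reducing mod 40 at every step), the values ψ(0), ψ(1), …, ψ(39) are: 0, 1, 8, 27, 24, 5, 16, 23, 32, 9, 0, 11, 8, 37, 24, 15, 16, 33, 32, 19, 0, 21, 8, 7, 24, 25, 16, 3, 32, 29, 0, 31, 8, 17, 24, 35, 16, 13, 32, 39.
The distinct values are {0, 1, 3, 5, 7, 8, 9, 11, 13, 15, 16, 17, 19, 21, 23, 24, 25, 27, 29, 31, 32, 33, 35, 37, 39}; there are 25 of them.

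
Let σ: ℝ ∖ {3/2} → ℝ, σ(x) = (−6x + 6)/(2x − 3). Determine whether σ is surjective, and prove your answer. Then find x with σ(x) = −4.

If σ(x) = −3, cross-multiplying gives 2(−6x + 6) = −6(2x − 3), which simplifies to 12 = 18 — false.  So −3 has no preimage and σ is not surjective.
Solving σ(x) = −4: cross-multiplying gives −6x + 6 = −4(2x − 3), which rearranges to 2x = 6, so x = 3.

3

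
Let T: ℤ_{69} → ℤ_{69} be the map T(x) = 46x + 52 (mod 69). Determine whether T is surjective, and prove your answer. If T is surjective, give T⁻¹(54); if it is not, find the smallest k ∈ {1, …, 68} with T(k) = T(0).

By definition, surjectivity means every element of the codomain has a preimage under T.
Since gcd(46, 69) = 23, we have 46x ≡ 0 (mod 23) for all x, so T(x) ≡ 6 (mod 23).
But 0 ≢ 6 (mod 23), so 0 ∈ ℤ_{69} has no preimage. Hence T is not surjective.
Since T is not surjective, we find the least positive k with T(k) = T(0): this means 46k ≡ 0 (mod 69), i.e. 69 ∣ 46k. Since gcd(46, 69) = 23, dividing through by 23 this holds exactly when 3 ∣ 2k, and as gcd(2, 3) = 1, exactly when 3 ∣ k.
The smallest positive such k is 3.

3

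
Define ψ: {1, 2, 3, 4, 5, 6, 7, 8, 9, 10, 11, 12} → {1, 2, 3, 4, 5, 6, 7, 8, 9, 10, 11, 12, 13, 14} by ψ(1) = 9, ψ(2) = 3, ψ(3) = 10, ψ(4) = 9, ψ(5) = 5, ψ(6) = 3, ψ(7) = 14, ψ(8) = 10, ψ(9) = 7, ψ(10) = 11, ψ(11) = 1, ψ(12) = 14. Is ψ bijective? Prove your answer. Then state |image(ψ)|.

ψ(1) = 9 = ψ(4) with 1 ≠ 4, so ψ is not injective, hence not bijective.
The image of ψ is {1, 3, 5, 7, 9, 10, 11, 14}, which has 8 elements.

8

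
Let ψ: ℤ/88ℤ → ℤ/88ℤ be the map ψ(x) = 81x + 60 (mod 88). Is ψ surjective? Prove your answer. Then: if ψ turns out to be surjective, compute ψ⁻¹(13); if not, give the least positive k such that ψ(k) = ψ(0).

57

Since gcd(81, 88) = 1, 81 is invertible modulo 88. Euclid's algorithm: 88 = 1·81 + 7, 81 = 11·7 + 4, 7 = 1·4 + 3, 4 = 1·3 + 1; back-substituting gives 1 = 25·81 − 23·88, so 81⁻¹ ≡ 25 (mod 88).
Then y ↦ 25(y − 60) is a two-sided inverse to ψ, so every y ∈ ℤ/88ℤ has a preimage.
Therefore ψ is surjective.
Since ψ is surjective, we find ψ⁻¹(13): we need 81x ≡ 13 − 60 ≡ 41 (mod 88). Using 81⁻¹ = 25: x ≡ 25·41 = 1025 = 11·88 + 57, so x = 57.
Check: ψ(57) = 81·57 + 60 = 4677 = 53·88 + 13 ≡ 13 (mod 88).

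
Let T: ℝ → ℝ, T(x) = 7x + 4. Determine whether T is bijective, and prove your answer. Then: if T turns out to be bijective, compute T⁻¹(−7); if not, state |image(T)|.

-11/7

Suppose T(u) = T(v). Then 7u + 4 = 7v + 4, so 7u = 7v, thus u = v.
For any y ∈ ℝ, x = (y − 4)/7 satisfies T(x) = y.
So T is bijective.
Since T is bijective, we compute T⁻¹(−7) = (−7 − 4)/7 = −11/7.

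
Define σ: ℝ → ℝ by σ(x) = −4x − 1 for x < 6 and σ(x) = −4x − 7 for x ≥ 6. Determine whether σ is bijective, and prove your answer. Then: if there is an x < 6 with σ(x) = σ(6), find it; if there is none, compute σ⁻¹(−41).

Both pieces are strictly decreasing (slopes −4 and −4), so each is injective on its own interval.
The left piece maps (−∞, 6) onto (−25, ∞); the right piece maps [6, ∞) onto (−∞, −31].
The images leave a gap (−25 has no preimage), so σ is not surjective, hence not bijective.
Because the two images are disjoint, no x < 6 has σ(x) = σ(6), so we compute σ⁻¹(−41): −41 lies in (−∞, −31], so solve −4x − 7 = −41: x = (−41 + 7)/(−4) = 17/2.

17/2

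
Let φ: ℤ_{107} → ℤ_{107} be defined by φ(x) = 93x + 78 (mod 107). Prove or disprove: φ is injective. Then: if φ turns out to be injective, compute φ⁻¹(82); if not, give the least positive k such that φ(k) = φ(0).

15

Recall: φ is injective if φ(x_1) = φ(x_2) implies x_1 = x_2.
If φ(x_1) = φ(x_2), then 93x_1 ≡ 93x_2 (mod 107). Because gcd(93, 107) = 1, we may cancel 93 to get x_1 ≡ x_2 (mod 107).
So φ is injective.
We now compute 93⁻¹ mod 107 explicitly. Euclid's algorithm: 107 = 1·93 + 14, 93 = 6·14 + 9, 14 = 1·9 + 5, 9 = 1·5 + 4, 5 = 1·4 + 1; back-substituting gives 1 = 84·93 − 73·107, so 93⁻¹ ≡ 84 (mod 107).
Since φ is injective, we find φ⁻¹(82): we need 93x ≡ 82 − 78 ≡ 4 (mod 107). Using 93⁻¹ = 84: x ≡ 84·4 = 336 = 3·107 + 15, so x = 15.
Check: φ(15) = 93·15 + 78 = 1473 = 13·107 + 82 ≡ 82 (mod 107).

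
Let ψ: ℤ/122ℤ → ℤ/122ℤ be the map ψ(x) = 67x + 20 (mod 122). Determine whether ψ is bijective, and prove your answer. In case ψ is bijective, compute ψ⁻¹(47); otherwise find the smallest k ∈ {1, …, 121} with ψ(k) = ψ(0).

Recall: ψ is injective when ψ(x_1) = ψ(x_2) forces x_1 = x_2.
Suppose ψ(x_1) = ψ(x_2) in ℤ/122ℤ. Then 67x_1 + 20 ≡ 67x_2 + 20 (mod 122), therefore 67(x_1 − x_2) ≡ 0 (mod 122).
Since gcd(67, 122) = 1, 67 is invertible modulo 122, hence x_1 − x_2 ≡ 0 (mod 122), i.e. x_1 = x_2.
We now compute 67⁻¹ mod 122 explicitly. Euclid's algorithm: 122 = 1·67 + 55, 67 = 1·55 + 12, 55 = 4·12 + 7, 12 = 1·7 + 5, 7 = 1·5 + 2, 5 = 2·2 + 1; back-substituting gives 1 = 51·67 − 28·122, so 67⁻¹ ≡ 51 (mod 122).
For any y ∈ ℤ/122ℤ, x = 51(y − 20) mod 122 satisfies ψ(x) = 67·51(y − 20) + 20 ≡ y (since 67·51 ≡ 1 mod 122). So every y has a preimage.
Hence ψ is bijective.
Since ψ is bijective, we find ψ⁻¹(47): we need 67x ≡ 47 − 20 ≡ 27 (mod 122). Using 67⁻¹ = 51: x ≡ 51·27 = 1377 = 11·122 + 35, so x = 35.
Check: ψ(35) = 67·35 + 20 = 2365 = 19·122 + 47 ≡ 47 (mod 122).

35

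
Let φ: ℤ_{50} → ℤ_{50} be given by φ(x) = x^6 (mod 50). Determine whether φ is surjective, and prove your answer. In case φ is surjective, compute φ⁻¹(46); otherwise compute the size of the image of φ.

22

φ(0) = 0^6 = 0.
φ(10): Repeated squaring mod 50: 10^1 ≡ 10, 10^2 ≡ 10² = 100 ≡ 0, 10^4 ≡ 0² = 0. Since 6 = 4 + 2, 10^6 ≡ 0·0: 0·0 = 0. So 10^6 ≡ 0 (mod 50).
So φ(0) = φ(10) = 0 while 0 ≠ 10, hence φ is not injective.
A non-injective map from the 50-element set ℤ_{50} to itself takes at most 49 distinct values, so it cannot be surjective. Thus φ is not surjective.
Since φ is not surjective, we determine |image(φ)|. Computing x^6 mod 50 for each x (by repeated squaring, reducing mod 50 at every step), the values φ(0), φ(1), …, φ(49) are: 0, 1, 14, 29, 46, 25, 6, 49, 44, 41, 0, 11, 34, 9, 36, 25, 16, 19, 24, 31, 0, 21, 4, 39, 26, 25, 26, 39, 4, 21, 0, 31, 24, 19, 16, 25, 36, 9, 34, 11, 0, 41, 44, 49, 6, 25, 46, 29, 14, 1.
The distinct values are {0, 1, 4, 6, 9, 11, 14, 16, 19, 21, 24, 25, 26, 29, 31, 34, 36, 39, 41, 44, 46, 49}; there are 22 of them.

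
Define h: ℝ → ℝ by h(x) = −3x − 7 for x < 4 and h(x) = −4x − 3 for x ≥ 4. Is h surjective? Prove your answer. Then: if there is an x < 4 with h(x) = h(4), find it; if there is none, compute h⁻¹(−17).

10/3

Both pieces are strictly decreasing (slopes −3 and −4), so each is injective on its own interval.
The left piece maps (−∞, 4) onto (−19, ∞); the right piece maps [4, ∞) onto (−∞, −19].
These images together cover ℝ, so h is surjective.
Because the two images are disjoint, no x < 4 has h(x) = h(4), so we compute h⁻¹(−17): −17 lies in (−19, ∞), so solve −3x − 7 = −17: x = (−17 + 7)/(−3) = 10/3.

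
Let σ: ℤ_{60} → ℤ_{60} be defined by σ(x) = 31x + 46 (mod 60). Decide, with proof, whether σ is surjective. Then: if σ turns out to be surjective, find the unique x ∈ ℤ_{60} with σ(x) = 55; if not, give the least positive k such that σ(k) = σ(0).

39

By definition, σ is surjective if every y in the codomain equals σ(x) for some x in the domain.
Since gcd(31, 60) = 1, 31 is invertible modulo 60. Euclid's algorithm: 60 = 1·31 + 29, 31 = 1·29 + 2, 29 = 14·2 + 1; back-substituting gives 1 = 31·31 − 16·60, so 31⁻¹ ≡ 31 (mod 60).
Then y ↦ 31(y − 46) is a two-sided inverse to σ, so every y ∈ ℤ_{60} has a preimage.
Therefore σ is surjective.
Since σ is surjective, we find σ⁻¹(55): we need 31x ≡ 55 − 46 ≡ 9 (mod 60). Using 31⁻¹ = 31: x ≡ 31·9 = 279 = 4·60 + 39, so x = 39.
Check: σ(39) = 31·39 + 46 = 1255 = 20·60 + 55 ≡ 55 (mod 60).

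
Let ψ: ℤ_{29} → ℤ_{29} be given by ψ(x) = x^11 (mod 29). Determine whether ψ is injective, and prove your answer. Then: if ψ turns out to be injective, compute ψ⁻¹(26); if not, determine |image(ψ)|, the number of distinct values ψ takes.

21

Since 29 is prime, the nonzero elements of ℤ_{29} form a cyclic group of order 28.
As gcd(11, 28) = 1, raising to the 11th power is a bijection on this group: if x_1^11 ≡ x_2^11 then (x_1x_2^{−1})^11 = 1, and the only element of order dividing gcd(11, 28) = 1 is 1, so x_1 = x_2.
With ψ(0) = 0 this makes ψ injective on all of ℤ_{29}, hence bijective (finite equal-size domain and codomain). In particular ψ is injective.
Since ψ is injective, we find the preimage of 26. The inverse of x ↦ x^11 on (ℤ_{29})^× is x ↦ x^23, because 11·23 = 253 = 9·28 + 1 ≡ 1 (mod 28) and x^{28} = 1 for x ≠ 0 (Fermat). So ψ⁻¹(26) = 26^23 mod 29.
Repeated squaring mod 29: 26^1 ≡ 26, 26^2 ≡ 26² = 676 ≡ 9, 26^4 ≡ 9² = 81 ≡ 23, 26^8 ≡ 23² = 529 ≡ 7, 26^16 ≡ 7² = 49 ≡ 20. Since 23 = 16 + 4 + 2 + 1, 26^23 ≡ 20·23·9·26: 20·23 = 460 ≡ 25, then 25·9 = 225 ≡ 22, then 22·26 = 572 ≡ 21. So 26^23 ≡ 21 (mod 29).
Hence ψ⁻¹(26) = 21.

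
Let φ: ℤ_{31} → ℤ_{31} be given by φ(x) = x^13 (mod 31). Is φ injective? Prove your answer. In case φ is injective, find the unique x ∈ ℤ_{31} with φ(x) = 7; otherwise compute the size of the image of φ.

28

Since 31 is prime, the nonzero elements of ℤ_{31} form a cyclic group of order 30.
As gcd(13, 30) = 1, raising to the 13th power is a bijection on this group: if u^13 ≡ v^13 then (uv^{−1})^13 = 1, and the only element of order dividing gcd(13, 30) = 1 is 1, so u = v.
With φ(0) = 0 this makes φ injective on all of ℤ_{31}, hence bijective (finite equal-size domain and codomain). In particular φ is injective.
Since φ is injective, we find the preimage of 7. The inverse of x ↦ x^13 on (ℤ_{31})^× is x ↦ x^7, because 13·7 = 91 = 3·30 + 1 ≡ 1 (mod 30) and x^{30} = 1 for x ≠ 0 (Fermat). So φ⁻¹(7) = 7^7 mod 31.
Repeated squaring mod 31: 7^1 ≡ 7, 7^2 ≡ 7² = 49 ≡ 18, 7^4 ≡ 18² = 324 ≡ 14. Since 7 = 4 + 2 + 1, 7^7 ≡ 14·18·7: 14·18 = 252 ≡ 4, then 4·7 = 28. So 7^7 ≡ 28 (mod 31).
Hence φ⁻¹(7) = 28.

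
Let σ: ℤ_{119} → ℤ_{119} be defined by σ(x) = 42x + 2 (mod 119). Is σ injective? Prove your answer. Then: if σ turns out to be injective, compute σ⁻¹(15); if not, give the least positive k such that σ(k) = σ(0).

Recall that σ is injective if σ(a) = σ(b) implies a = b.
We have gcd(42, 119) = 7 > 1. Taking a = 0 and b = 17: σ(0) = 2 and σ(17) = 42·17 + 2 = 716 ≡ 2 (mod 119).
So σ(0) = σ(17) while 0 ≠ 17, therefore σ is not injective.
Since σ is not injective, we find the least positive k with σ(k) = σ(0): this means 42k ≡ 0 (mod 119), i.e. 119 ∣ 42k. Since gcd(42, 119) = 7, dividing through by 7 this holds exactly when 17 ∣ 6k, and as gcd(6, 17) = 1, exactly when 17 ∣ k.
The smallest positive such k is 17.

17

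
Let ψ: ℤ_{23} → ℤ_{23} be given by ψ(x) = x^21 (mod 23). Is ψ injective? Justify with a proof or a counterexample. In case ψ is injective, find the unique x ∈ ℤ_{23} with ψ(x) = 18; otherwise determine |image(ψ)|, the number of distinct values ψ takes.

9

Since 23 is prime, the nonzero elements of ℤ_{23} form a cyclic group of order 22.
As gcd(21, 22) = 1, raising to the 21st power is a bijection on this group: if x_1^21 ≡ x_2^21 then (x_1x_2^{−1})^21 = 1, and the only element of order dividing gcd(21, 22) = 1 is 1, so x_1 = x_2.
With ψ(0) = 0 this makes ψ injective on all of ℤ_{23}, hence bijective (finite equal-size domain and codomain). In particular ψ is injective.
Since ψ is injective, we find the preimage of 18. The inverse of x ↦ x^21 on (ℤ_{23})^× is x ↦ x^21, because 21·21 = 441 = 20·22 + 1 ≡ 1 (mod 22) and x^{22} = 1 for x ≠ 0 (Fermat). So ψ⁻¹(18) = 18^21 mod 23.
Repeated squaring mod 23: 18^1 ≡ 18, 18^2 ≡ 18² = 324 ≡ 2, 18^4 ≡ 2² = 4, 18^8 ≡ 4² = 16, 18^16 ≡ 16² = 256 ≡ 3. Since 21 = 16 + 4 + 1, 18^21 ≡ 3·4·18: 3·4 = 12, then 12·18 = 216 ≡ 9. So 18^21 ≡ 9 (mod 23).
Hence ψ⁻¹(18) = 9.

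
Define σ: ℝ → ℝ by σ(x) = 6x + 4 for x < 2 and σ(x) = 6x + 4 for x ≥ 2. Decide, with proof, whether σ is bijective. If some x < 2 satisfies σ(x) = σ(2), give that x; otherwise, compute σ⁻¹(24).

10/3

Both pieces are strictly increasing (slopes 6 and 6), so each is injective on its own interval.
The left piece maps (−∞, 2) onto (−∞, 16); the right piece maps [2, ∞) onto [16, ∞).
Since 16 = 16, the images partition ℝ: σ is injective and surjective, hence bijective.
Because the two images are disjoint, no x < 2 has σ(x) = σ(2), so we compute σ⁻¹(24): 24 lies in [16, ∞), so solve 6x + 4 = 24: x = (24 − 4)/6 = 10/3.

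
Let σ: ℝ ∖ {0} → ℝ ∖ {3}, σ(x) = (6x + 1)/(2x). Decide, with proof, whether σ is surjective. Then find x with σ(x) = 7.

For any y ≠ 3, solving y(2x) = 6x + 1 for x gives a well-defined x ≠ 0. So σ is surjective.
Solving σ(x) = 7: cross-multiplying gives 6x + 1 = 7(2x), which rearranges to −8x = −1, so x = 1/8.

1/8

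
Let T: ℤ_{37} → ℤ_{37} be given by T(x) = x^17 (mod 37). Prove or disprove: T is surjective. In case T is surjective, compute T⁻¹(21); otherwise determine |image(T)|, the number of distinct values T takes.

30

Since 37 is prime, the nonzero elements of ℤ_{37} form a cyclic group of order 36.
As gcd(17, 36) = 1, raising to the 17th power is a bijection on this group: if x_1^17 ≡ x_2^17 then (x_1x_2^{−1})^17 = 1, and the only element of order dividing gcd(17, 36) = 1 is 1, so x_1 = x_2.
With T(0) = 0 this makes T injective on all of ℤ_{37}, hence bijective (finite equal-size domain and codomain). In particular T is surjective.
Since T is surjective, we find the preimage of 21. The inverse of x ↦ x^17 on (ℤ_{37})^× is x ↦ x^17, because 17·17 = 289 = 8·36 + 1 ≡ 1 (mod 36) and x^{36} = 1 for x ≠ 0 (Fermat). So T⁻¹(21) = 21^17 mod 37.
Repeated squaring mod 37: 21^1 ≡ 21, 21^2 ≡ 21² = 441 ≡ 34, 21^4 ≡ 34² = 1156 ≡ 9, 21^8 ≡ 9² = 81 ≡ 7, 21^16 ≡ 7² = 49 ≡ 12. Since 17 = 16 + 1, 21^17 ≡ 12·21: 12·21 = 252 ≡ 30. So 21^17 ≡ 30 (mod 37).
Hence T⁻¹(21) = 30.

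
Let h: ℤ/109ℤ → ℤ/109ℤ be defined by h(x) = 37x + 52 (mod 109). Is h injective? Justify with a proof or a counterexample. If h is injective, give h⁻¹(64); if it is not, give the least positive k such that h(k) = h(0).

Suppose h(x_1) = h(x_2) in ℤ/109ℤ. Then 37x_1 + 52 ≡ 37x_2 + 52 (mod 109), therefore 37(x_1 − x_2) ≡ 0 (mod 109).
Since gcd(37, 109) = 1, 37 is invertible modulo 109, thus x_1 − x_2 ≡ 0 (mod 109), i.e. x_1 = x_2.
So h is injective.
We now compute 37⁻¹ mod 109 explicitly. Euclid's algorithm: 109 = 2·37 + 35, 37 = 1·35 + 2, 35 = 17·2 + 1; back-substituting gives 1 = 56·37 − 19·109, so 37⁻¹ ≡ 56 (mod 109).
Since h is injective, we find h⁻¹(64): we need 37x ≡ 64 − 52 ≡ 12 (mod 109). Using 37⁻¹ = 56: x ≡ 56·12 = 672 = 6·109 + 18, so x = 18.
Check: h(18) = 37·18 + 52 = 718 = 6·109 + 64 ≡ 64 (mod 109).

18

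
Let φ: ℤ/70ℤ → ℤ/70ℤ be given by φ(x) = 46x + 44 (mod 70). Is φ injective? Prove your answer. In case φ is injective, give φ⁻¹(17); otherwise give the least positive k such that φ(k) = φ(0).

35

We have gcd(46, 70) = 2 > 1. Taking a = 0 and b = 35: φ(0) = 44 and φ(35) = 46·35 + 44 = 1654 ≡ 44 (mod 70).
So φ(0) = φ(35) while 0 ≠ 35, therefore φ is not injective.
Since φ is not injective, we find the least positive k with φ(k) = φ(0): this means 46k ≡ 0 (mod 70), i.e. 70 ∣ 46k. Since gcd(46, 70) = 2, dividing through by 2 this holds exactly when 35 ∣ 23k, and as gcd(23, 35) = 1, exactly when 35 ∣ k.
The smallest positive such k is 35.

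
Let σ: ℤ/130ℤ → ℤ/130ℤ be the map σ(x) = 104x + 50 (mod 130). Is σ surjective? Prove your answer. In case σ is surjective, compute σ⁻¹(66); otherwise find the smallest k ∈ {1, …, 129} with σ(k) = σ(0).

Since gcd(104, 130) = 26, we have 104x ≡ 0 (mod 26) for all x, so σ(x) ≡ 24 (mod 26).
But 0 ≢ 24 (mod 26), so 0 ∈ ℤ/130ℤ has no preimage. Thus σ is not surjective.
Since σ is not surjective, we find the least positive k with σ(k) = σ(0): this means 104k ≡ 0 (mod 130), i.e. 130 ∣ 104k. Since gcd(104, 130) = 26, dividing through by 26 this holds exactly when 5 ∣ 4k, and as gcd(4, 5) = 1, exactly when 5 ∣ k.
The smallest positive such k is 5.

5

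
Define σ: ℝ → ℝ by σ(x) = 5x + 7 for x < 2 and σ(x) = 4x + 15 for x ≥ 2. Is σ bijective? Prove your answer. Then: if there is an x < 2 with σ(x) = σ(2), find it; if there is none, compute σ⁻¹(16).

Both pieces are strictly increasing (slopes 5 and 4), so each is injective on its own interval.
The left piece maps (−∞, 2) onto (−∞, 17); the right piece maps [2, ∞) onto [23, ∞).
The images leave a gap (17 has no preimage), so σ is not surjective, hence not bijective.
Because the two images are disjoint, no x < 2 has σ(x) = σ(2), so we compute σ⁻¹(16): 16 lies in (−∞, 17), so solve 5x + 7 = 16: x = (16 − 7)/5 = 9/5.

9/5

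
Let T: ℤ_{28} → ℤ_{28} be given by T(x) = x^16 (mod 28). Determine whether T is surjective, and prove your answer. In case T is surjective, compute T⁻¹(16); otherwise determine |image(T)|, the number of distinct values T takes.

T(6): Repeated squaring mod 28: 6^1 ≡ 6, 6^2 ≡ 6² = 36 ≡ 8, 6^4 ≡ 8² = 64 ≡ 8, 6^8 ≡ 8² = 64 ≡ 8, 6^16 ≡ 8² = 64 ≡ 8. So 6^16 ≡ 8 (mod 28).
T(8): Repeated squaring mod 28: 8^1 ≡ 8, 8^2 ≡ 8² = 64 ≡ 8, 8^4 ≡ 8² = 64 ≡ 8, 8^8 ≡ 8² = 64 ≡ 8, 8^16 ≡ 8² = 64 ≡ 8. So 8^16 ≡ 8 (mod 28).
So T(6) = T(8) = 8 while 6 ≠ 8, thus T is not injective.
A non-injective map from the 28-element set ℤ_{28} to itself takes at most 27 distinct values, so it cannot be surjective. Thus T is not surjective.
Since T is not surjective, we determine |image(T)|. Computing x^16 mod 28 for each x (by repeated squaring, reducing mod 28 at every step), the values T(0), T(1), …, T(27) are: 0, 1, 16, 25, 4, 9, 8, 21, 8, 9, 4, 25, 16, 1, 0, 1, 16, 25, 4, 9, 8, 21, 8, 9, 4, 25, 16, 1.
The distinct values are {0, 1, 4, 8, 9, 16, 21, 25}; there are 8 of them.

8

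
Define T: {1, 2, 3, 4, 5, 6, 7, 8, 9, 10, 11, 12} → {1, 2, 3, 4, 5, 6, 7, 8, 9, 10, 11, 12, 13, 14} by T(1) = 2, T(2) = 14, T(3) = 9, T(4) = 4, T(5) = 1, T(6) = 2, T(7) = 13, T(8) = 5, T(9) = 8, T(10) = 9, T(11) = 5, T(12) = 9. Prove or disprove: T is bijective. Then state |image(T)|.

T(1) = 2 = T(6) with 1 ≠ 6, so T is not injective, hence not bijective.
The image of T is {1, 2, 4, 5, 8, 9, 13, 14}, which has 8 elements.

8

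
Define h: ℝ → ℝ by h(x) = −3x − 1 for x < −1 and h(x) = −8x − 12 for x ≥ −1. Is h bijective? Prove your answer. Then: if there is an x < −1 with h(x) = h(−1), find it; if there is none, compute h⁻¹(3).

Both pieces are strictly decreasing (slopes −3 and −8), so each is injective on its own interval.
The left piece maps (−∞, −1) onto (2, ∞); the right piece maps [−1, ∞) onto (−∞, −4].
The images leave a gap (2 has no preimage), so h is not surjective, hence not bijective.
Because the two images are disjoint, no x < −1 has h(x) = h(−1), so we compute h⁻¹(3): 3 lies in (2, ∞), so solve −3x − 1 = 3: x = (3 + 1)/(−3) = −4/3.

-4/3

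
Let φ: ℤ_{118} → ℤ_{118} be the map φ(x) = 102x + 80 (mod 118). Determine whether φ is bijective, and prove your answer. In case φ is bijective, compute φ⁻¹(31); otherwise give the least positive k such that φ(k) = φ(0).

We have gcd(102, 118) = 2 > 1. Taking x_1 = 0 and x_2 = 59: φ(0) = 80 and φ(59) = 102·59 + 80 = 6098 ≡ 80 (mod 118).
So φ(0) = φ(59) while 0 ≠ 59, therefore φ is not injective, hence not bijective.
Since φ is not bijective, we find the least positive k with φ(k) = φ(0): this means 102k ≡ 0 (mod 118), i.e. 118 ∣ 102k. Since gcd(102, 118) = 2, dividing through by 2 this holds exactly when 59 ∣ 51k, and as gcd(51, 59) = 1, exactly when 59 ∣ k.
The smallest positive such k is 59.

59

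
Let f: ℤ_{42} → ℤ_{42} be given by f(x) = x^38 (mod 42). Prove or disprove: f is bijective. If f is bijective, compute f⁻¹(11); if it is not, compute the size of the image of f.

16

f(4): Repeated squaring mod 42: 4^1 ≡ 4, 4^2 ≡ 4² = 16, 4^4 ≡ 16² = 256 ≡ 4, 4^8 ≡ 4² = 16, 4^16 ≡ 16² = 256 ≡ 4, 4^32 ≡ 4² = 16. Since 38 = 32 + 4 + 2, 4^38 ≡ 16·4·16: 16·4 = 64 ≡ 22, then 22·16 = 352 ≡ 16. So 4^38 ≡ 16 (mod 42).
f(10): Repeated squaring mod 42: 10^1 ≡ 10, 10^2 ≡ 10² = 100 ≡ 16, 10^4 ≡ 16² = 256 ≡ 4, 10^8 ≡ 4² = 16, 10^16 ≡ 16² = 256 ≡ 4, 10^32 ≡ 4² = 16. Since 38 = 32 + 4 + 2, 10^38 ≡ 16·4·16: 16·4 = 64 ≡ 22, then 22·16 = 352 ≡ 16. So 10^38 ≡ 16 (mod 42).
So f(4) = f(10) = 16 while 4 ≠ 10, hence f is not injective, hence not bijective.
Since f is not bijective, we determine |image(f)|. Computing x^38 mod 42 for each x (by repeated squaring, reducing mod 42 at every step), the values f(0), f(1), …, f(41) are: 0, 1, 4, 9, 16, 25, 36, 7, 22, 39, 16, 37, 18, 1, 28, 15, 4, 37, 30, 25, 22, 21, 22, 25, 30, 37, 4, 15, 28, 1, 18, 37, 16, 39, 22, 7, 36, 25, 16, 9, 4, 1.
The distinct values are {0, 1, 4, 7, 9, 15, 16, 18, 21, 22, 25, 28, 30, 36, 37, 39}; there are 16 of them.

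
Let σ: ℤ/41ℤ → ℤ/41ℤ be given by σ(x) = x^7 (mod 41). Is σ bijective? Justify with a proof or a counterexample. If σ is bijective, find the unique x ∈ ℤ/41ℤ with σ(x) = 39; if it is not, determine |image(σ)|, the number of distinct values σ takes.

Since 41 is prime, the nonzero elements of ℤ/41ℤ form a cyclic group of order 40.
As gcd(7, 40) = 1, raising to the 7th power is a bijection on this group: if s^7 ≡ t^7 then (st^{−1})^7 = 1, and the only element of order dividing gcd(7, 40) = 1 is 1, so s = t.
With σ(0) = 0 this makes σ injective on all of ℤ/41ℤ, hence bijective (finite equal-size domain and codomain). In particular σ is bijective.
Since σ is bijective, we find the preimage of 39. The inverse of x ↦ x^7 on (ℤ/41ℤ)^× is x ↦ x^23, because 7·23 = 161 = 4·40 + 1 ≡ 1 (mod 40) and x^{40} = 1 for x ≠ 0 (Fermat). So σ⁻¹(39) = 39^23 mod 41.
Repeated squaring mod 41: 39^1 ≡ 39, 39^2 ≡ 39² = 1521 ≡ 4, 39^4 ≡ 4² = 16, 39^8 ≡ 16² = 256 ≡ 10, 39^16 ≡ 10² = 100 ≡ 18. Since 23 = 16 + 4 + 2 + 1, 39^23 ≡ 18·16·4·39: 18·16 = 288 ≡ 1, then 1·4 = 4, then 4·39 = 156 ≡ 33. So 39^23 ≡ 33 (mod 41).
Hence σ⁻¹(39) = 33.

33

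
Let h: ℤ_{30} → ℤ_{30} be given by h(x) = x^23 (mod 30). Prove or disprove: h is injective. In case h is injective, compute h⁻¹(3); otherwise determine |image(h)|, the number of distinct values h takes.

Computing x^23 mod 30 for each x (by repeated squaring, reducing mod 30 at every step), the values h(0), h(1), …, h(29) are: 0, 1, 8, 27, 4, 5, 6, 13, 2, 9, 10, 11, 18, 7, 14, 15, 16, 23, 12, 19, 20, 21, 28, 17, 24, 25, 26, 3, 22, 29.
Every element of ℤ_{30} appears exactly once in this list, so h is a bijection, and in particular injective.
Since h is injective, we read off the preimage of 3 from the same table: h(27) = 3, so h⁻¹(3) = 27.

27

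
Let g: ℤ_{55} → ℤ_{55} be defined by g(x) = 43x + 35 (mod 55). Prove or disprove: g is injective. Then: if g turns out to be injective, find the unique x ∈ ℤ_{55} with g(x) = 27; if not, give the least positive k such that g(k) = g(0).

19

Recall: g is injective if g(x_1) = g(x_2) implies x_1 = x_2.
Suppose g(x_1) = g(x_2) in ℤ_{55}. Then 43x_1 + 35 ≡ 43x_2 + 35 (mod 55), hence 43(x_1 − x_2) ≡ 0 (mod 55).
Since gcd(43, 55) = 1, 43 is invertible modulo 55, so x_1 − x_2 ≡ 0 (mod 55), i.e. x_1 = x_2.
So g is injective.
We now compute 43⁻¹ mod 55 explicitly. Euclid's algorithm: 55 = 1·43 + 12, 43 = 3·12 + 7, 12 = 1·7 + 5, 7 = 1·5 + 2, 5 = 2·2 + 1; back-substituting gives 1 = 32·43 − 25·55, so 43⁻¹ ≡ 32 (mod 55).
Since g is injective, we find g⁻¹(27): we need 43x ≡ 27 − 35 ≡ 47 (mod 55). Using 43⁻¹ = 32: x ≡ 32·47 = 1504 = 27·55 + 19, so x = 19.
Check: g(19) = 43·19 + 35 = 852 = 15·55 + 27 ≡ 27 (mod 55).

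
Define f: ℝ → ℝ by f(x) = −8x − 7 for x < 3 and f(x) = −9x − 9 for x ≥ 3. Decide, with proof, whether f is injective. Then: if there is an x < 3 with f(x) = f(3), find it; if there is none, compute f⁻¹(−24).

17/8

Both pieces are strictly decreasing (slopes −8 and −9), so each is injective on its own interval.
The left piece maps (−∞, 3) onto (−31, ∞); the right piece maps [3, ∞) onto (−∞, −36].
These images are disjoint, so no value is attained by both pieces. Therefore f is injective.
Because the two images are disjoint, no x < 3 has f(x) = f(3), so we compute f⁻¹(−24): −24 lies in (−31, ∞), so solve −8x − 7 = −24: x = (−24 + 7)/(−8) = 17/8.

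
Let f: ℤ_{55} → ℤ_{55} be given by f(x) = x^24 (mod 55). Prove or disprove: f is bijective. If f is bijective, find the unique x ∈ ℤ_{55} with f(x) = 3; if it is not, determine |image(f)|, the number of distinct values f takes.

12

f(4): Repeated squaring mod 55: 4^1 ≡ 4, 4^2 ≡ 4² = 16, 4^4 ≡ 16² = 256 ≡ 36, 4^8 ≡ 36² = 1296 ≡ 31, 4^16 ≡ 31² = 961 ≡ 26. Since 24 = 16 + 8, 4^24 ≡ 26·31: 26·31 = 806 ≡ 36. So 4^24 ≡ 36 (mod 55).
f(7): Repeated squaring mod 55: 7^1 ≡ 7, 7^2 ≡ 7² = 49, 7^4 ≡ 49² = 2401 ≡ 36, 7^8 ≡ 36² = 1296 ≡ 31, 7^16 ≡ 31² = 961 ≡ 26. Since 24 = 16 + 8, 7^24 ≡ 26·31: 26·31 = 806 ≡ 36. So 7^24 ≡ 36 (mod 55).
So f(4) = f(7) = 36 while 4 ≠ 7, thus f is not injective, hence not bijective.
Since f is not bijective, we determine |image(f)|. Computing x^24 mod 55 for each x (by repeated squaring, reducing mod 55 at every step), the values f(0), f(1), …, f(54) are: 0, 1, 16, 26, 36, 20, 31, 36, 26, 16, 45, 11, 1, 16, 26, 25, 31, 31, 36, 26, 5, 1, 11, 1, 16, 15, 36, 31, 31, 36, 15, 16, 1, 11, 1, 5, 26, 36, 31, 31, 25, 26, 16, 1, 11, 45, 16, 26, 36, 31, 20, 36, 26, 16, 1.
The distinct values are {0, 1, 5, 11, 15, 16, 20, 25, 26, 31, 36, 45}; there are 12 of them.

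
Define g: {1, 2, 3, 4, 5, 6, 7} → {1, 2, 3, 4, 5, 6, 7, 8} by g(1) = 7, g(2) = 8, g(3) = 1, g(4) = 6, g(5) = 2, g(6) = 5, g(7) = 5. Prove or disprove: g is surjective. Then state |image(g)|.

6

No element maps to 3, so g is not surjective.
The image of g is {1, 2, 5, 6, 7, 8}, which has 6 elements.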